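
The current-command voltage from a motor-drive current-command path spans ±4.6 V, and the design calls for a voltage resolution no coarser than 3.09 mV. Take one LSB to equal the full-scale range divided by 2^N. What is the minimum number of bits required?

Span: 4.6 V − (-4.6 V) = 9.2 V.
Required number of levels: 9.2/3.09 mV = 2977.3; smallest N with 2^N ≥ that is 12.

12 bits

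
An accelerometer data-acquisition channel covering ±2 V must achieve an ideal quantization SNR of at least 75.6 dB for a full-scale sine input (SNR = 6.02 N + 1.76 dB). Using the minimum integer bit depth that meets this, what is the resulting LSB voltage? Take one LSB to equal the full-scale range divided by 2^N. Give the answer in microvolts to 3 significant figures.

The full-scale span is 2 − (-2) = 4 V.
Solving 6.02 N ≥ 75.6 − 1.76: N ≥ 12.266. Round up → N = 13.
LSB = 4 V / 2^13 = 488 µV.

488 µV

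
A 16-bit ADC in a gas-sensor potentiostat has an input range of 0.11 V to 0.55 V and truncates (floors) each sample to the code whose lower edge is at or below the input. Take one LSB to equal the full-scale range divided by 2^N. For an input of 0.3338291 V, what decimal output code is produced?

The full-scale span is 0.55 − (0.11) = 0.44 V. LSB = 0.44 V / 2^16 ≈ 6.714 µV.
code = ⌊(V_in − V_min)/LSB⌋ = ⌊(V_in − V_min) × 2^16 / range⌋
     = ⌊(0.3338291 − (0.11)) × 65536 / 0.44⌋ = ⌊0.2238291 × 65536/0.44⌋
     = ⌊33338.327⌋ = 33338.

33338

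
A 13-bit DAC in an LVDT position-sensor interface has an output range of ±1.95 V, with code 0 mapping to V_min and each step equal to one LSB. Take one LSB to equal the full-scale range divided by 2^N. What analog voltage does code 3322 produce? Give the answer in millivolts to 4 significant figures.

Range = 1.95 − (-1.95) = 3.9 V. LSB = 3.9 V / 2^13.
Output = V_min + (3322/8192) × range = -1.95 + 0.405518 × 3.9 V
      = -1.95 V + 1.58152 V = -0.368481 V.

-368.5 mV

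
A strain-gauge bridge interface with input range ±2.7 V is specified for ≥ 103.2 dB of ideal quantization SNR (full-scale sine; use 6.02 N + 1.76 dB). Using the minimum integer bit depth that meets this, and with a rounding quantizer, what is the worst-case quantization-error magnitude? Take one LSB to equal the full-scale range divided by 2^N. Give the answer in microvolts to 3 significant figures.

Full-scale range = 2.7 V − (-2.7 V) = 5.4 V.
N ≥ (103.2 − 1.76)/6.02 = 16.850 → N_min = 17.
Step size = 5.4/131072 V = 41.199 µV.
Half an LSB is 20.6 µV.

20.6 µV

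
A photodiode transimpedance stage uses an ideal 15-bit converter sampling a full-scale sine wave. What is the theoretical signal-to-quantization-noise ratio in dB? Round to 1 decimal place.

92.1 dB

For an ideal N-bit converter with full-scale sine input, SNR = 6.02 N + 1.76 dB. SNR = 6.02 × 15 + 1.76 = 90.30 + 1.76 = 92.06 dB.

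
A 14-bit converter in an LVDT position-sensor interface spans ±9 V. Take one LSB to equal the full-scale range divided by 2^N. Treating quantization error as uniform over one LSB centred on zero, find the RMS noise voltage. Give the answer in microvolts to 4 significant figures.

317.1 µV

Span: 9 V − (-9 V) = 18 V.
One LSB is 18 V / 16384 = 1.09863 mV.
RMS of a uniform error over width LSB is LSB/√12 = 317.1 µV.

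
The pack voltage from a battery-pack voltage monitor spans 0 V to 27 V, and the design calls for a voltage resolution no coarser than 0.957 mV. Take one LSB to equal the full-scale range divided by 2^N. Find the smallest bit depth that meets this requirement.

Span = 27 V.
Required number of levels: 27/0.957 mV = 28213; smallest N with 2^N ≥ that is 15.

15 bits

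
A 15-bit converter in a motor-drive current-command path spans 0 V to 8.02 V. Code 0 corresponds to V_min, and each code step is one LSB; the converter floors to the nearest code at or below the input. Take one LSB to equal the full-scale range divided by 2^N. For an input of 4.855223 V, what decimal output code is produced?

19837

V_FS = 8.02 V. LSB = 8.02 V / 2^15 ≈ 244.8 µV.
V_in − V_min = 4.855223 − (0) = 4.855223 V.
Divide by LSB: 4.855223 × 32768/8.02 = 19837.3999.
Truncating gives code 19837.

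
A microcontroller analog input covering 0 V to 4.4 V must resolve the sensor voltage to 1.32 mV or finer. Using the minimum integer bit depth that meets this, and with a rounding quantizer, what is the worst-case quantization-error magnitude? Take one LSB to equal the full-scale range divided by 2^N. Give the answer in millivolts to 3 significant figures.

0.537 mV

Full-scale range = 4.4 V.
4.4 V / 1.32 mV = 3333. Since 2^11 = 2048 and 2^12 = 4096, N = 12.
LSB = 4.4 V / 2^12 = 1.0742 mV.
|e|_max = LSB/2 = 0.537 mV.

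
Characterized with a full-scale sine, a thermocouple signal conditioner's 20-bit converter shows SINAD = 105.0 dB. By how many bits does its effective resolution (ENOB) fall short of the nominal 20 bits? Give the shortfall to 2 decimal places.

N_eff = (105.0 − 1.76)/6.02 = 17.1495 bits.
Lost resolution: 20 − 17.1495 = 2.8505 bits.

2.85 bits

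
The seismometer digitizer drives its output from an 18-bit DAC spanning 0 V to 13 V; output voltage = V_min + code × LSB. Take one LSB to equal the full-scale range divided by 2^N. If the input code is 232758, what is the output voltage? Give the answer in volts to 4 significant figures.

11.54 V

Span = 13 V. LSB = 13 V / 2^18.
V_out = 0 + 232758 × (13/262144) V
      = 0 + 11.5427 = 11.5427 V.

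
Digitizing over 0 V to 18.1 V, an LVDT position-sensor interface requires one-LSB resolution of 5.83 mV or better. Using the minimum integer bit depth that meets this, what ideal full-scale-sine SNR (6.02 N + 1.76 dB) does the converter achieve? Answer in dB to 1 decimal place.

Range is 18.1 V.
Levels needed ≥ 18.1/5.83 mV = 3105. 2^12 = 4096 suffices, so N_min = 12.
Ideal SNR at N = 12: 6.02·12 + 1.76 = 74.0 dB.

74.0 dB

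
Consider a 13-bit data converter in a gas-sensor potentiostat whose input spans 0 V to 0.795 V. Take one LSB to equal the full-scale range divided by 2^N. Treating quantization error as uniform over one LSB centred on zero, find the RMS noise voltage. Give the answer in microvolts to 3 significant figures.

Range is 0.795 V.
Step size = 0.795/8192 V = 97.046 µV.
RMS of a uniform error over width LSB is LSB/√12 = 28.0 µV.

28.0 µV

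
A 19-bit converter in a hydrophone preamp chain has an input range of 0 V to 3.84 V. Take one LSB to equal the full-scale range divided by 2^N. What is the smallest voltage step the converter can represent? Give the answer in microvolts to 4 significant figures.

7.324 µV

Span = 3.84 V.
Number of codes = 2^19 = 524288.
Step size = 3.84/524288 V = 7.324 µV.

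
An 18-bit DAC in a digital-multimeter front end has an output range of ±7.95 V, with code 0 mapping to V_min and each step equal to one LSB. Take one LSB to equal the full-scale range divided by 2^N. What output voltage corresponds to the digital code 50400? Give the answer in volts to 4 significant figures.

Range = 7.95 − (-7.95) = 15.9 V. LSB = 15.9 V / 2^18.
Output = V_min + (50400/262144) × range = -7.95 + 0.192261 × 15.9 V
      = -7.95 V + 3.05695 V = -4.89305 V.

-4.893 V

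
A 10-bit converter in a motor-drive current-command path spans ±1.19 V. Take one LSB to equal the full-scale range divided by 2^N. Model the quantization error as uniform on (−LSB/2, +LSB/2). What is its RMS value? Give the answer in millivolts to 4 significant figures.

0.6709 mV

The full-scale span is 1.19 − (-1.19) = 2.38 V.
LSB = 2.38 V ÷ 2^10 = 2.38/1024 V = 2.32422 mV.
V_rms = LSB/√12 = 2.32422 mV / √12 = 0.6709 mV.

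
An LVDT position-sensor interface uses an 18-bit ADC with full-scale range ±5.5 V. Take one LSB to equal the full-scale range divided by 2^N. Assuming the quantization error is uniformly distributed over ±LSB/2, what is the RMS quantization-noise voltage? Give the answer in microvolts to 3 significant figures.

Full-scale range = 5.5 V − (-5.5 V) = 11 V.
LSB = 11 V ÷ 2^18 = 11/262144 V = 41.962 µV.
σ_q = LSB/√12 = 41.962 µV/3.4641 = 12.1 µV.

12.1 µV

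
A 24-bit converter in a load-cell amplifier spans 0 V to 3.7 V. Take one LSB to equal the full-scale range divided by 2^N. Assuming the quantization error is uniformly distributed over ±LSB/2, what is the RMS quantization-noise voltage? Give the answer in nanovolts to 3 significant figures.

63.7 nV

V_FS = 3.7 V.
LSB = 3.7 V / 2^24 = 220.54 nV.
RMS of a uniform error over width LSB is LSB/√12 = 63.7 nV.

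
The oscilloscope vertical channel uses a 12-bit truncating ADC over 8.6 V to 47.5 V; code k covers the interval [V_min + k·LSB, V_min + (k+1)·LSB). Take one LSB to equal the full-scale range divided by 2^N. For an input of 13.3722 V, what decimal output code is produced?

The full-scale span is 47.5 − (8.6) = 38.9 V. LSB = 38.9 V / 2^12 ≈ 9.497 mV.
code = ⌊(V_in − V_min)/LSB⌋ = ⌊(V_in − V_min) × 2^12 / range⌋
     = ⌊(13.3722 − (8.6)) × 4096 / 38.9⌋ = ⌊4.7722 × 4096/38.9⌋
     = ⌊502.492⌋ = 502.

502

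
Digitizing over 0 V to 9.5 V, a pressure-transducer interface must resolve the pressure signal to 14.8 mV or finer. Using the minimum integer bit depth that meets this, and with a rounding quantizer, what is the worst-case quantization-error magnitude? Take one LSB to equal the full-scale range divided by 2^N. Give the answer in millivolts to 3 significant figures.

V_FS = 9.5 V.
Need 2^N ≥ 9.5 V / 14.8 mV = 641.9 → N_min = 10.
Step size = 9.5/1024 V = 9.2773 mV.
|e|_max = LSB/2 = 4.64 mV.

4.64 mV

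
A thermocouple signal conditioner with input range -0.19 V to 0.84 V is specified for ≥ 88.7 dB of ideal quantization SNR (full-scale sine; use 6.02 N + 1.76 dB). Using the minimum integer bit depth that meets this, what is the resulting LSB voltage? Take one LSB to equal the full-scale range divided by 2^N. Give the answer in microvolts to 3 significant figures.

The full-scale span is 0.84 − (-0.19) = 1.03 V.
N ≥ (88.7 − 1.76)/6.02 = 14.442 → N_min = 15.
LSB = 1.03 V ÷ 2^15 = 1.03/32768 V = 31.4 µV.

31.4 µV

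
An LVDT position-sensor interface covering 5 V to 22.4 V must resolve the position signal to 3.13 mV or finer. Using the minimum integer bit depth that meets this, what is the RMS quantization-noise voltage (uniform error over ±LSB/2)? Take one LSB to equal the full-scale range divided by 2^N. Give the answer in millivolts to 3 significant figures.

0.613 mV

Full-scale range = 22.4 V − (5 V) = 17.4 V.
Required number of levels: 17.4/3.13 mV = 5559.1; smallest N with 2^N ≥ that is 13.
LSB = 17.4 V / 2^13 = 2.1240 mV.
σ_q = LSB/√12 = 2.1240 mV/3.4641 = 0.613 mV.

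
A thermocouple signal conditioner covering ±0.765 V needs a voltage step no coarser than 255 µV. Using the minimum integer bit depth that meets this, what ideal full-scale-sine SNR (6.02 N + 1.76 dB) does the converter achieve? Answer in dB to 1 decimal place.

80.0 dB

Range = 0.765 − (-0.765) = 1.53 V.
Required number of levels: 1.53/255 µV = 6000.0; smallest N with 2^N ≥ that is 13.
Ideal SNR at N = 13: 6.02·13 + 1.76 = 80.0 dB.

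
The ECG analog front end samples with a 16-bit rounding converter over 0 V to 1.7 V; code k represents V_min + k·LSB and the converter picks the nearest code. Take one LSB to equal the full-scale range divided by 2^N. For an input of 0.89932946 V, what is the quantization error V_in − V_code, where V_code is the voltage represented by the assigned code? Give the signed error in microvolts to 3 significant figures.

Range is 1.7 V. LSB = 1.7 V / 2^16 ≈ 25.94 µV.
(V_in − V_min)/LSB = (0.89932946 − (0)) × 65536/1.7 = 34669.6797 → nearest code k = 34670.
V_code = V_min + k × range/2^16 = 0 + 34670 × 1.7/65536 = 0.89933776855 V.
Error = V_in − V_code = 0.89932946 − (0.89933776855) = −8.31 µV.

−8.31 µV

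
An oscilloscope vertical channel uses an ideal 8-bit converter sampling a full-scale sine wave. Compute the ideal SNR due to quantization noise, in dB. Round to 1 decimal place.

For an ideal N-bit converter with full-scale sine input, SNR = 6.02 N + 1.76 dB. SNR = 6.02 × 8 + 1.76 = 48.16 + 1.76 = 49.92 dB.

49.9 dB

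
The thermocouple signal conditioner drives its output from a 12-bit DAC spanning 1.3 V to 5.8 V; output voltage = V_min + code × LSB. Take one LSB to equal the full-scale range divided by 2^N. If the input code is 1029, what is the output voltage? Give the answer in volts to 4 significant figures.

2.430 V

Range = 5.8 − (1.3) = 4.5 V. LSB = 4.5 V / 2^12.
V_out = V_min + code × LSB = 1.3 V + 1029 × 4.5 V / 4096
      = 1.3 V + 1.13049 V = 2.43049 V.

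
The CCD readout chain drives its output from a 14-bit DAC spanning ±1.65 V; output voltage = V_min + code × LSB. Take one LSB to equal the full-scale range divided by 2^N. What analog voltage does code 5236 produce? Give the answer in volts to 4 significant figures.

-0.5954 V

The full-scale span is 1.65 − (-1.65) = 3.3 V. LSB = 3.3 V / 2^14.
V_out = -1.65 + 5236 × (3.3/16384) V
      = -1.65 + 1.05461 = -0.595386 V.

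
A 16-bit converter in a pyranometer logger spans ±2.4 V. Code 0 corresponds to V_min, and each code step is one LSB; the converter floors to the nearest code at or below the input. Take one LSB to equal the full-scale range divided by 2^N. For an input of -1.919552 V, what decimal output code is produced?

Range = 2.4 − (-2.4) = 4.8 V. LSB = 4.8 V / 2^16 ≈ 73.24 µV.
V_in − V_min = -1.919552 − (-2.4) = 0.480448 V.
Divide by LSB: 0.480448 × 65536/4.8 = 6559.7167.
Truncating gives code 6559.

6559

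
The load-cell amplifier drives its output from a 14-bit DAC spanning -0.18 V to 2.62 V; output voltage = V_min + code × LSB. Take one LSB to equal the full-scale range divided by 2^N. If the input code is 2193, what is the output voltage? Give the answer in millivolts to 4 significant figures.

Range = 2.62 − (-0.18) = 2.8 V. LSB = 2.8 V / 2^14.
V_out = -0.18 + 2193 × (2.8/16384) V
      = -0.18 V + 0.374780 V = 0.194780 V.

194.8 mV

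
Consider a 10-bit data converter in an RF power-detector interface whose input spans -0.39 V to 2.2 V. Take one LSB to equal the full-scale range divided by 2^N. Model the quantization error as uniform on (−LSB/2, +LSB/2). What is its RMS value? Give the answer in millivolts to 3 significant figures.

0.730 mV

The full-scale span is 2.2 − (-0.39) = 2.59 V.
LSB = 2.59 V ÷ 2^10 = 2.59/1024 V = 2.5293 mV.
For a uniform distribution on [−LSB/2, +LSB/2], V_rms = LSB/√12 = 2.5293 mV/3.4641 = 0.730 mV.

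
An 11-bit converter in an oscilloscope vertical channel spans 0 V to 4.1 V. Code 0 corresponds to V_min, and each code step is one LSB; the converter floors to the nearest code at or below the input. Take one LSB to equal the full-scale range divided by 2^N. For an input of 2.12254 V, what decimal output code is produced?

Range is 4.1 V. LSB = 4.1 V / 2^11 ≈ 2.002 mV.
code = ⌊(V_in − V_min)/LSB⌋ = ⌊(V_in − V_min) × 2^11 / range⌋
     = ⌊(2.12254 − (0)) × 2048 / 4.1⌋ = ⌊2.12254 × 2048/4.1⌋
     = ⌊1060.235⌋ = 1060.

1060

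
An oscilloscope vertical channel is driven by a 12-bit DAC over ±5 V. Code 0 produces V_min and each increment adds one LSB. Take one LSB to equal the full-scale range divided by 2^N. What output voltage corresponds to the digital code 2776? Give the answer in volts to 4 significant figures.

Span: 5 V − (-5 V) = 10 V. LSB = 10 V / 2^12.
V_out = -5 + 2776 × (10/4096) V
      = -5 + 6.77734 = 1.77734 V.

1.777 V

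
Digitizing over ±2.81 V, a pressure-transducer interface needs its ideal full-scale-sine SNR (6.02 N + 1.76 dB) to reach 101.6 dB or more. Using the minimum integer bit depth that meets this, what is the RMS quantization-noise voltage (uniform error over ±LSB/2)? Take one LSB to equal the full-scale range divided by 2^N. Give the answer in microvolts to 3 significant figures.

The full-scale span is 2.81 − (-2.81) = 5.62 V.
N ≥ (101.6 − 1.76)/6.02 = 16.585 → N_min = 17.
One LSB is 5.62 V / 131072 = 42.877 µV.
V_rms = LSB/√12 = 12.4 µV.

12.4 µV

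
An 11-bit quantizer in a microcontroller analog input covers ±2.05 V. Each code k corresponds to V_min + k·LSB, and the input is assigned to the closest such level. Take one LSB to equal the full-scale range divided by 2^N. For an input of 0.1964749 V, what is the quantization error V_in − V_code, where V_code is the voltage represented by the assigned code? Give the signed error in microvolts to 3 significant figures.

+283 µV

The full-scale span is 2.05 − (-2.05) = 4.1 V. LSB = 4.1 V / 2^11 ≈ 2.002 mV.
(0.1964749 − (-2.05)) / LSB = 2.2464749 × 2048/4.1 = 1122.1416. Nearest integer: k = 1122.
Reconstructed level: -2.05 + 1122 × 4.1/2048 V = 0.1961914063 V.
Error = V_in − V_code = 0.1964749 − (0.1961914063) = +283 µV.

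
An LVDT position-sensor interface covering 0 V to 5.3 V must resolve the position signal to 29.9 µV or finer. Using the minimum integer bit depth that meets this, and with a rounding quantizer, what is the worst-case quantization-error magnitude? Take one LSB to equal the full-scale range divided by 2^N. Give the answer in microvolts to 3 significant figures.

V_FS = 5.3 V.
Levels needed ≥ 5.3/29.9 µV = 177300. 2^18 = 262144 suffices, so N_min = 18.
One LSB is 5.3 V / 262144 = 20.218 µV.
|e|_max = LSB/2 = 10.1 µV.

10.1 µV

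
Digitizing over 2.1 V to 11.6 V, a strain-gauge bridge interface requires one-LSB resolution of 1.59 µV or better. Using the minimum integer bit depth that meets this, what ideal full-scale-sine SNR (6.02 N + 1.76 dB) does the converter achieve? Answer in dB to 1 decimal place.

Full-scale range = 11.6 V − (2.1 V) = 9.5 V.
Required number of levels: 9.5/1.59 µV = 5.9748e6; smallest N with 2^N ≥ that is 23.
SNR = 6.02 × 23 + 1.76 = 140.22 dB.

140.2 dB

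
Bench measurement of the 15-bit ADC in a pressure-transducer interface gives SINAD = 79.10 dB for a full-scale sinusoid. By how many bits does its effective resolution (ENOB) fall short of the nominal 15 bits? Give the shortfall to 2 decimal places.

Effective bits = (79.10 − 1.76)/6.02 = 12.8472.
Lost resolution: 15 − 12.8472 = 2.1528 bits.

2.15 bits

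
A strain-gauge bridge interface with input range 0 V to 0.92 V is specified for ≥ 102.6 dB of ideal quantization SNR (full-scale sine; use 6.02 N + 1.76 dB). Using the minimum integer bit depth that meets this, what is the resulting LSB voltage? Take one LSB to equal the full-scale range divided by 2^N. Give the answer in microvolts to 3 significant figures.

V_FS = 0.92 V.
Solving 6.02 N ≥ 102.6 − 1.76: N ≥ 16.751. Round up → N = 17.
One LSB is 0.92 V / 131072 = 7.02 µV.

7.02 µV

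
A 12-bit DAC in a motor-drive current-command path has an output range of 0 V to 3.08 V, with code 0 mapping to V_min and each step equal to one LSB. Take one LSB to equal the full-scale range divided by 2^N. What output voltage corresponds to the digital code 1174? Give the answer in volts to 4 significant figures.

V_FS = 3.08 V. LSB = 3.08 V / 2^12.
Output = V_min + (1174/4096) × range = 0 + 0.286621 × 3.08 V
      = 0 V + 0.882793 V = 0.882793 V.

0.8828 V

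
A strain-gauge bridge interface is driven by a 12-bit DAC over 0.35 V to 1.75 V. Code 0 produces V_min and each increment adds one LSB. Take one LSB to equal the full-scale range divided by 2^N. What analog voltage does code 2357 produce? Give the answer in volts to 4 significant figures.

Full-scale range = 1.75 V − (0.35 V) = 1.4 V. LSB = 1.4 V / 2^12.
V_out = V_min + code × LSB = 0.35 V + 2357 × 1.4 V / 4096
      = 0.35 + 0.805615 = 1.15562 V.

1.156 V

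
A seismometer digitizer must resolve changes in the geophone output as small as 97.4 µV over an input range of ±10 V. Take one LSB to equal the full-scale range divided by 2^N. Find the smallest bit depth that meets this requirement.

The full-scale span is 10 − (-10) = 20 V.
Levels needed ≥ 20/97.4 µV = 205300. 2^18 = 262144 suffices, so N_min = 18.

18 bits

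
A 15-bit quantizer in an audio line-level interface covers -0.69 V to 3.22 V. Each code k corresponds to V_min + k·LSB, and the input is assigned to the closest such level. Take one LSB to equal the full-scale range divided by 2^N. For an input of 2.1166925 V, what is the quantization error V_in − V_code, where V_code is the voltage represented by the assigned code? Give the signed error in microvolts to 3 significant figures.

Range = 3.22 − (-0.69) = 3.91 V. LSB = 3.91 V / 2^15 ≈ 119.3 µV.
(V_in − V_min)/LSB = (2.1166925 − (-0.69)) × 32768/3.91 = 23521.6624 → nearest code k = 23522.
V_code = V_min + k × range/2^15 = -0.69 + 23522 × 3.91/32768 = 2.1167327881 V.
V_in − V_code = 2.1166925 − (2.1167327881) = −40.3 µV.

−40.3 µV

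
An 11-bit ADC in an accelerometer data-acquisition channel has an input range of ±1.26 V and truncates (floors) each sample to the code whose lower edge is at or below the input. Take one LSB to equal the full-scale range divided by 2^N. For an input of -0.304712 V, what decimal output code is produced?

776

Full-scale range = 1.26 V − (-1.26 V) = 2.52 V. LSB = 2.52 V / 2^11 ≈ 1.230 mV.
(V_in − V_min) × 2^11/range = (-0.304712 − (-1.26)) × 2048/2.52 = 776.361.
Floor → code = 776.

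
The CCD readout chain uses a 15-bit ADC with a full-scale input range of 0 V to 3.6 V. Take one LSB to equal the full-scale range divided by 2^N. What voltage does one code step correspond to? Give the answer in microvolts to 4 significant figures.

109.9 µV

Full-scale range = 3.6 V.
There are 2^15 = 32768 steps.
LSB = 3.6 V / 2^15 = 109.9 µV.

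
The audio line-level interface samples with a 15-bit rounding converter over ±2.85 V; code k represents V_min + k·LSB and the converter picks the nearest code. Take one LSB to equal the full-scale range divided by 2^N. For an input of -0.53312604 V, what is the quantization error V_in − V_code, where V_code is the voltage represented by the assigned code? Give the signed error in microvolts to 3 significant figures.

+31.3 µV

Full-scale range = 2.85 V − (-2.85 V) = 5.7 V. LSB = 5.7 V / 2^15 ≈ 174.0 µV.
(-0.53312604 − (-2.85)) / LSB = 2.31687396 × 32768/5.7 = 13319.1800. Nearest integer: k = 13319.
V_code = V_min + k × range/2^15 = -2.85 + 13319 × 5.7/32768 = -0.53315734863 V.
e = -0.53312604 − (-0.53315734863) = +31.3 µV.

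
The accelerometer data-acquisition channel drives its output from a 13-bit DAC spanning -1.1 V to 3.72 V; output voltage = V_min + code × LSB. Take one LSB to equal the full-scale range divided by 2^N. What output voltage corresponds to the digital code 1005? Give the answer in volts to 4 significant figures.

Range = 3.72 − (-1.1) = 4.82 V. LSB = 4.82 V / 2^13.
V_out = V_min + code × LSB = -1.1 V + 1005 × 4.82 V / 8192
      = -1.1 + 0.591321 = -0.508679 V.

-0.5087 V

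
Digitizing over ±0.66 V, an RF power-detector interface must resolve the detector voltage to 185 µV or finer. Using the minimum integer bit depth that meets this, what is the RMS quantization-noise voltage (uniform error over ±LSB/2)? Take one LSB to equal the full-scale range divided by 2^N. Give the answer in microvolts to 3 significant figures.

Range = 0.66 − (-0.66) = 1.32 V.
1.32 V / 185 µV = 7135. Since 2^12 = 4096 and 2^13 = 8192, N = 13.
LSB = 1.32 V / 2^13 = 161.13 µV.
RMS noise = LSB/√12 = 46.5 µV.

46.5 µV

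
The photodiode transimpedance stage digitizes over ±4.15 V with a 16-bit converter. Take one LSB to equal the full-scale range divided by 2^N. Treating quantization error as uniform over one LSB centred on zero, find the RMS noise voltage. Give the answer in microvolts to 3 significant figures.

Range = 4.15 − (-4.15) = 8.3 V.
Step size = 8.3/65536 V = 126.65 µV.
V_rms = LSB/√12 = 126.65 µV / √12 = 36.6 µV.

36.6 µV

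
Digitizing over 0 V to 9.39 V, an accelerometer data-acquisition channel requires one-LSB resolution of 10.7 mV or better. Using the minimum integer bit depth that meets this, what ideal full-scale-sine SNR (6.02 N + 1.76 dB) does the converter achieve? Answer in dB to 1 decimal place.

Range is 9.39 V.
Levels needed ≥ 9.39/10.7 mV = 877.6. 2^10 = 1024 suffices, so N_min = 10.
6.02(10) + 1.76 = 61.96 dB.

62.0 dB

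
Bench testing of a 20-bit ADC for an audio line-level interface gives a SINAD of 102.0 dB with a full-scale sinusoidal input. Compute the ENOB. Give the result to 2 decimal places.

16.65 bits

Inverting SNR = 6.02 N + 1.76: N_eff = (102.0 − 1.76)/6.02 = 16.6512.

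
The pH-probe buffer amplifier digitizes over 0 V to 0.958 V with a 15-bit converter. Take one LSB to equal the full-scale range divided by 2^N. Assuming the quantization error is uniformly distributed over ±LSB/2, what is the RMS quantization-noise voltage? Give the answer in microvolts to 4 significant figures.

Span = 0.958 V.
LSB = 0.958 V ÷ 2^15 = 0.958/32768 V = 29.2358 µV.
For a uniform distribution on [−LSB/2, +LSB/2], V_rms = LSB/√12 = 29.2358 µV/3.4641 = 8.440 µV.

8.440 µV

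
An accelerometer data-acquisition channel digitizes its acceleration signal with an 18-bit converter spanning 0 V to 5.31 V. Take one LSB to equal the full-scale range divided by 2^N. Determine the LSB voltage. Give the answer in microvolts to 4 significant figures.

20.26 µV

Full-scale range = 5.31 V.
2^18 = 262144 levels.
LSB = 5.31 V ÷ 2^18 = 5.31/262144 V = 20.26 µV.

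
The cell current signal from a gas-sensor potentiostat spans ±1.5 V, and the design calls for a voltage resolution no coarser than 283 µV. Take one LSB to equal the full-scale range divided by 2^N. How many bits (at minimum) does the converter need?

The full-scale span is 1.5 − (-1.5) = 3 V.
Levels needed ≥ 3/283 µV = 10600. 2^14 = 16384 suffices, so N_min = 14.

14 bits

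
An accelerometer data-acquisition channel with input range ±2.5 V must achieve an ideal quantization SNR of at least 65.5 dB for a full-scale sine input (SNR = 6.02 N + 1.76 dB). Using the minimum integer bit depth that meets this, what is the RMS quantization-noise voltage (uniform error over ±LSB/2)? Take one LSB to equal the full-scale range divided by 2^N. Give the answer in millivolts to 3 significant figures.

0.705 mV

Span: 2.5 V − (-2.5 V) = 5 V.
Solving 6.02 N ≥ 65.5 − 1.76: N ≥ 10.588. Round up → N = 11.
One LSB is 5 V / 2048 = 2.4414 mV.
RMS noise = LSB/√12 = 0.705 mV.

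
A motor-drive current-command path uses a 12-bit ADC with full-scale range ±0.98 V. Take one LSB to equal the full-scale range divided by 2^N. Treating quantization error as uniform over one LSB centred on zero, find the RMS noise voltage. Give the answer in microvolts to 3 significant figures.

138 µV

Span: 0.98 V − (-0.98 V) = 1.96 V.
LSB = 1.96 V / 2^12 = 478.52 µV.
RMS of a uniform error over width LSB is LSB/√12 = 138 µV.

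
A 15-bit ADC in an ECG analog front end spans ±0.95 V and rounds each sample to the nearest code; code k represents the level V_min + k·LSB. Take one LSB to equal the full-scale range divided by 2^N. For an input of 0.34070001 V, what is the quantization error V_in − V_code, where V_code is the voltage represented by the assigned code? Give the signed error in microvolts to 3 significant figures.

The full-scale span is 0.95 − (-0.95) = 1.9 V. LSB = 1.9 V / 2^15 ≈ 57.98 µV.
(V_in − V_min)/LSB = (0.34070001 − (-0.95)) × 32768/1.9 = 22259.8200 → nearest code k = 22260.
V_code = V_min + k × range/2^15 = -0.95 + 22260 × 1.9/32768 = 0.34071044922 V.
V_in − V_code = 0.34070001 − (0.34071044922) = −10.4 µV.

−10.4 µV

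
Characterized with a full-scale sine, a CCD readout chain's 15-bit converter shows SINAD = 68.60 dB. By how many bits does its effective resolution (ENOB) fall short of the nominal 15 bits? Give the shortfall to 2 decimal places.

Effective bits = (68.60 − 1.76)/6.02 = 11.1030.
Lost resolution: 15 − 11.1030 = 3.8970 bits.

3.90 bits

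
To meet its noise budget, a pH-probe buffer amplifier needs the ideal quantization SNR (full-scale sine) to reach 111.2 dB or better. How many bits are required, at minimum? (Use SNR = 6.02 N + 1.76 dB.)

19 bits

N ≥ (111.2 − 1.76)/6.02 = 18.179 → N_min = 19.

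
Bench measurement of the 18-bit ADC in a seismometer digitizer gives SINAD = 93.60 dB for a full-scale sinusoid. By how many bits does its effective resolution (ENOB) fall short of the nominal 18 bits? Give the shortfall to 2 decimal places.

N_eff = (93.60 − 1.76)/6.02 = 15.2558 bits.
Shortfall = 18 − 15.2558 = 2.7442 bits.

2.74 bits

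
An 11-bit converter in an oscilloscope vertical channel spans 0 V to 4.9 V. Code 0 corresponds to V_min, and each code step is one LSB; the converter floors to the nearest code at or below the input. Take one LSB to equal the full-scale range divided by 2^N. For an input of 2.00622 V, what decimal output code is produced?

Full-scale range = 4.9 V. LSB = 4.9 V / 2^11 ≈ 2.393 mV.
code = ⌊(V_in − V_min)/LSB⌋ = ⌊(V_in − V_min) × 2^11 / range⌋
     = ⌊(2.00622 − (0)) × 2048 / 4.9⌋ = ⌊2.00622 × 2048/4.9⌋
     = ⌊838.518⌋ = 838.

838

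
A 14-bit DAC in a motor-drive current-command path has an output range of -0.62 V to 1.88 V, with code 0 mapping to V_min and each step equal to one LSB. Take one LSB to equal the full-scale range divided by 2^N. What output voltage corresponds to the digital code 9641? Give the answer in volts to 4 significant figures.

Span: 1.88 V − (-0.62 V) = 2.5 V. LSB = 2.5 V / 2^14.
V_out = -0.62 + 9641 × (2.5/16384) V
      = -0.62 V + 1.47110 V = 0.851100 V.

0.8511 V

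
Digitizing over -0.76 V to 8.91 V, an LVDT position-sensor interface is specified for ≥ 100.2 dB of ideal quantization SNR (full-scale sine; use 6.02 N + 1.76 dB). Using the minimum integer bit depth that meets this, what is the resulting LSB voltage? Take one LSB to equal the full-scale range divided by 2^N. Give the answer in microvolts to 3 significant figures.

73.8 µV

Full-scale range = 8.91 V − (-0.76 V) = 9.67 V.
Solving 6.02 N ≥ 100.2 − 1.76: N ≥ 16.352. Round up → N = 17.
One LSB is 9.67 V / 131072 = 73.8 µV.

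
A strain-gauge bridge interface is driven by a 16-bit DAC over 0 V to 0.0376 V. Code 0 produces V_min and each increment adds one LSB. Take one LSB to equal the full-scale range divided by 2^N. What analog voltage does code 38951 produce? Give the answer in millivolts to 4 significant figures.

22.35 mV

V_FS = 0.0376 V. LSB = 0.0376 V / 2^16.
V_out = V_min + code × LSB = 0 V + 38951 × 0.0376 V / 65536
      = 0 + 0.0223474 = 0.0223474 V.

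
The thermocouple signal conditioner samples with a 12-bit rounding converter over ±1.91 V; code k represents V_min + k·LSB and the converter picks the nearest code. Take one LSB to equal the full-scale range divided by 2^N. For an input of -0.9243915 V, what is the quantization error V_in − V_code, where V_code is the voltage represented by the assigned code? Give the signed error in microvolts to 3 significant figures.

−168 µV

Full-scale range = 1.91 V − (-1.91 V) = 3.82 V. LSB = 3.82 V / 2^12 ≈ 0.9326 mV.
(V_in − V_min)/LSB = (-0.9243915 − (-1.91)) × 4096/3.82 = 1056.8200 → nearest code k = 1057.
V_code = V_min + k × range/2^12 = -1.91 + 1057 × 3.82/4096 = -0.9242236328 V.
e = -0.9243915 − (-0.9242236328) = −168 µV.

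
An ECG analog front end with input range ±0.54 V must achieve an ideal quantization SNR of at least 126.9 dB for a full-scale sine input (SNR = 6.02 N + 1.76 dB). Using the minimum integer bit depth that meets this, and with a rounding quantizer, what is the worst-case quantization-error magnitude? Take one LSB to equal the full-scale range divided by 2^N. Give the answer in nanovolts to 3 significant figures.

257 nV

Range = 0.54 − (-0.54) = 1.08 V.
6.02 N + 1.76 ≥ 126.9 gives N ≥ 20.787, so the minimum integer is 21.
One LSB is 1.08 V / 2097152 = 0.51498 µV.
Half an LSB is 257 nV.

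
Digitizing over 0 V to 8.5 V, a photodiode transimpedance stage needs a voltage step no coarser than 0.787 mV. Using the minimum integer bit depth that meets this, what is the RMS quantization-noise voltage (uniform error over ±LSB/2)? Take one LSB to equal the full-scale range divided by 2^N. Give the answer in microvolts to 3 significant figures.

V_FS = 8.5 V.
8.5 V / 0.787 mV = 10800. Since 2^13 = 8192 and 2^14 = 16384, N = 14.
Step size = 8.5/16384 V = 0.51880 mV.
σ_q = LSB/√12 = 0.51880 mV/3.4641 = 150 µV.

150 µV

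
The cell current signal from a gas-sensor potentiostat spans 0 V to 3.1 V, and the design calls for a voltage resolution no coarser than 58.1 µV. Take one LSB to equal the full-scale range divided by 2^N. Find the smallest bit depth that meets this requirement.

16 bits

Span = 3.1 V.
Need 2^N ≥ 3.1 V / 58.1 µV = 53360 → N_min = 16.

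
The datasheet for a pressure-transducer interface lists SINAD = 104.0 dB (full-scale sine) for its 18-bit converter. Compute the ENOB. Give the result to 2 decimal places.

(104.0 − 1.76) / 6.02 = 102.24/6.02 = 16.9834 effective bits.

16.98 bits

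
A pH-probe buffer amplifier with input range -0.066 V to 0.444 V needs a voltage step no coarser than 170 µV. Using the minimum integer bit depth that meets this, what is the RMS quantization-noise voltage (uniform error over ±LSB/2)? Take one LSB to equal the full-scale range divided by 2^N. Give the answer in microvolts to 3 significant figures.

35.9 µV

Range = 0.444 − (-0.066) = 0.51 V.
Required number of levels: 0.51/170 µV = 3000.0; smallest N with 2^N ≥ that is 12.
Step size = 0.51/4096 V = 124.51 µV.
σ_q = LSB/√12 = 124.51 µV/3.4641 = 35.9 µV.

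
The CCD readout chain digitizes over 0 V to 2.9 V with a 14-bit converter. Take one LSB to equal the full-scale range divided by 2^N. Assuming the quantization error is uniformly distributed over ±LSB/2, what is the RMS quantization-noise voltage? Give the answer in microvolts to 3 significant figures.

Range is 2.9 V.
LSB = 2.9 V / 2^14 = 177.00 µV.
For a uniform distribution on [−LSB/2, +LSB/2], V_rms = LSB/√12 = 177.00 µV/3.4641 = 51.1 µV.

51.1 µV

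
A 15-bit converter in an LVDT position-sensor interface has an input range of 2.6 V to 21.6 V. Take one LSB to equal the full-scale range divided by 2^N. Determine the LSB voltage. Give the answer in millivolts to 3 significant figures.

0.580 mV

The full-scale span is 21.6 − (2.6) = 19 V.
Number of codes = 2^15 = 32768.
LSB = 19 V / 2^15 = 0.580 mV.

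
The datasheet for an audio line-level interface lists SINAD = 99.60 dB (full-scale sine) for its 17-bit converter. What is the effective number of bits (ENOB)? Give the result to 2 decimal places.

16.25 bits

ENOB = (SINAD − 1.76) / 6.02 = (99.60 − 1.76) / 6.02 = 97.84 / 6.02 = 16.2525.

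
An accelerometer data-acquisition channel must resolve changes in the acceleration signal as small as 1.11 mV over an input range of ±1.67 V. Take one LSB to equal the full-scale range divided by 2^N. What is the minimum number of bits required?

Full-scale range = 1.67 V − (-1.67 V) = 3.34 V.
Levels needed ≥ 3.34/1.11 mV = 3009. 2^12 = 4096 suffices, so N_min = 12.

12 bits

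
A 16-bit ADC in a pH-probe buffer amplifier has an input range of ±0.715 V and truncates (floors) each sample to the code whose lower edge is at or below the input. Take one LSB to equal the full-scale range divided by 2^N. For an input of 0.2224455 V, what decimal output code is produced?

42962

Range = 0.715 − (-0.715) = 1.43 V. LSB = 1.43 V / 2^16 ≈ 21.82 µV.
code = ⌊(V_in − V_min)/LSB⌋ = ⌊(V_in − V_min) × 2^16 / range⌋
     = ⌊(0.2224455 − (-0.715)) × 65536 / 1.43⌋ = ⌊0.9374455 × 65536/1.43⌋
     = ⌊42962.537⌋ = 42962.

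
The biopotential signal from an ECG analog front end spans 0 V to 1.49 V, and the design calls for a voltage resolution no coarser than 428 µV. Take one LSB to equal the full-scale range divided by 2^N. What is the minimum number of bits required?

12 bits

V_FS = 1.49 V.
1.49 V / 428 µV = 3481. Since 2^11 = 2048 and 2^12 = 4096, N = 12.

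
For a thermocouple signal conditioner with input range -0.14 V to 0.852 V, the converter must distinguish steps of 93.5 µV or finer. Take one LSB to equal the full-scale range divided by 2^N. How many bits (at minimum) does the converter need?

Range = 0.852 − (-0.14) = 0.992 V.
Required number of levels: 0.992/93.5 µV = 10610; smallest N with 2^N ≥ that is 14.

14 bits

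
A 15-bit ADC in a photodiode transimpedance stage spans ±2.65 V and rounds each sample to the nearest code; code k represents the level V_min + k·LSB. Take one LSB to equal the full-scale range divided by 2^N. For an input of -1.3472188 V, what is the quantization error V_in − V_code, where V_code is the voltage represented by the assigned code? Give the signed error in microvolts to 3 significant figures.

−60.0 µV

Range = 2.65 − (-2.65) = 5.3 V. LSB = 5.3 V / 2^15 ≈ 161.7 µV.
(V_in − V_min)/LSB = (-1.3472188 − (-2.65)) × 32768/5.3 = 8054.6291 → nearest code k = 8055.
Reconstructed level: -2.65 + 8055 × 5.3/32768 V = -1.3471588135 V.
Error = V_in − V_code = -1.3472188 − (-1.3471588135) = −60.0 µV.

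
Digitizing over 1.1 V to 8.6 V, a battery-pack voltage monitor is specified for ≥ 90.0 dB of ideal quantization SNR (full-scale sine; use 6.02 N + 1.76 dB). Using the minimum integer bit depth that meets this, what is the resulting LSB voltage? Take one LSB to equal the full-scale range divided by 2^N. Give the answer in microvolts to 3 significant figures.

The full-scale span is 8.6 − (1.1) = 7.5 V.
6.02 N + 1.76 ≥ 90.0 gives N ≥ 14.658, so the minimum integer is 15.
One LSB is 7.5 V / 32768 = 229 µV.

229 µV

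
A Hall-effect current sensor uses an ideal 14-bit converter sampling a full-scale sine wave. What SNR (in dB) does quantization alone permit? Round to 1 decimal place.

86.0 dB

Ideal quantization SNR: 6.02 × 14 + 1.76 dB = 86.0 dB.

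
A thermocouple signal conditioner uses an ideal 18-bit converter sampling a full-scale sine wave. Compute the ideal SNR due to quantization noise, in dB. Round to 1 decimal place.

Ideal quantization SNR: 6.02 × 18 + 1.76 dB = 110.1 dB.

110.1 dB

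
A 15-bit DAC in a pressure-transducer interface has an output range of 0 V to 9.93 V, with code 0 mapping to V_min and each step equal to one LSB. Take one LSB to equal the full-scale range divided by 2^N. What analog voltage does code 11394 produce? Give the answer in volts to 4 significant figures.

3.453 V

V_FS = 9.93 V. LSB = 9.93 V / 2^15.
V_out = 0 + 11394 × (9.93/32768) V
      = 0 V + 3.45283 V = 3.45283 V.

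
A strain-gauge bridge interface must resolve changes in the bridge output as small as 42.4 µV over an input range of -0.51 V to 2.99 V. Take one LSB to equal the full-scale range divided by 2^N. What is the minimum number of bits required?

17 bits

Range = 2.99 − (-0.51) = 3.5 V.
Required number of levels: 3.5/42.4 µV = 82547; smallest N with 2^N ≥ that is 17.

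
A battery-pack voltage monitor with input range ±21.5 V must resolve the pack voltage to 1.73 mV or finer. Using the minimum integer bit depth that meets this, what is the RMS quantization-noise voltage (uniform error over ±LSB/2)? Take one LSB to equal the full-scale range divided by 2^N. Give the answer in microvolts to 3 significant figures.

Range = 21.5 − (-21.5) = 43 V.
Need 2^N ≥ 43 V / 1.73 mV = 24860 → N_min = 15.
LSB = 43 V ÷ 2^15 = 43/32768 V = 1.3123 mV.
V_rms = LSB/√12 = 379 µV.

379 µV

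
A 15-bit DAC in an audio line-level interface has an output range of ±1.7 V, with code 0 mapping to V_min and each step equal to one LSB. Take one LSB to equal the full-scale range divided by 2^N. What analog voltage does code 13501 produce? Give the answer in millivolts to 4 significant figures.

The full-scale span is 1.7 − (-1.7) = 3.4 V. LSB = 3.4 V / 2^15.
V_out = -1.7 + 13501 × (3.4/32768) V
      = -1.7 V + 1.40086 V = -0.299139 V.

-299.1 mV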